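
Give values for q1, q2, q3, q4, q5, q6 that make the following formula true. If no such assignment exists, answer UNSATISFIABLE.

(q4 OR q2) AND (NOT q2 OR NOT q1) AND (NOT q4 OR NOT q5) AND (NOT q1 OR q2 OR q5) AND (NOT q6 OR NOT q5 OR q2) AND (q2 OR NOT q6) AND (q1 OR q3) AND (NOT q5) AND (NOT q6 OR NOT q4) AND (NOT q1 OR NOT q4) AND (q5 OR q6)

(NOT q5) alone gives q5 = false.
(q6) alone gives q6 = true.
(q2) alone gives q2 = true.
(NOT q1) alone gives q1 = false.
(q3) alone gives q3 = true.
(NOT q4) alone gives q4 = false.
Every clause now holds.

q1=false,  q2=true,  q3=true,  q4=false,  q5=false,  q6=true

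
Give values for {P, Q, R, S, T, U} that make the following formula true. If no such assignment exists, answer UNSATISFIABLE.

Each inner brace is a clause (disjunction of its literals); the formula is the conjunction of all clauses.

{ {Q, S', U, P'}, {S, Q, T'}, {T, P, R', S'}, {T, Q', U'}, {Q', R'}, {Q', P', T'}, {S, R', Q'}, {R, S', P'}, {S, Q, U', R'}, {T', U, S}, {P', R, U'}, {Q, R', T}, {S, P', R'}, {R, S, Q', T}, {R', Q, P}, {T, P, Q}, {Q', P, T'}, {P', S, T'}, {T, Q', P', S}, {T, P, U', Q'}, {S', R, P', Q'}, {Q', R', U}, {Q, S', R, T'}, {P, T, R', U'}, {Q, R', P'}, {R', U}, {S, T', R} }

P=0,  Q=1,  R=0,  S=1,  T=0,  U=0

Branch on Q: set Q = 1.
From the singleton clause (R'), R = 0.
Branch on T: set T = 0.
From the singleton clause (U'), U = 0.
From the singleton clause (S), S = 1.
From the singleton clause (P'), P = 0.
This assignment satisfies each clause.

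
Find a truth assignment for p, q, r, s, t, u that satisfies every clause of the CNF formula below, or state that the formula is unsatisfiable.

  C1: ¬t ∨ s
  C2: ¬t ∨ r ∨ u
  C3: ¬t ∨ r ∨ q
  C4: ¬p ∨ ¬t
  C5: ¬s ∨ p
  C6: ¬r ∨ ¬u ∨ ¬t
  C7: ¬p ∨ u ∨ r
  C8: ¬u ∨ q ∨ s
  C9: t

UNSATISFIABLE

The clause (t) is unit, so t = True.
The clause (s) is unit, so s = True.
The clause (¬p) is unit, so p = False.
Now (p) is unsatisfied and unit — conflict.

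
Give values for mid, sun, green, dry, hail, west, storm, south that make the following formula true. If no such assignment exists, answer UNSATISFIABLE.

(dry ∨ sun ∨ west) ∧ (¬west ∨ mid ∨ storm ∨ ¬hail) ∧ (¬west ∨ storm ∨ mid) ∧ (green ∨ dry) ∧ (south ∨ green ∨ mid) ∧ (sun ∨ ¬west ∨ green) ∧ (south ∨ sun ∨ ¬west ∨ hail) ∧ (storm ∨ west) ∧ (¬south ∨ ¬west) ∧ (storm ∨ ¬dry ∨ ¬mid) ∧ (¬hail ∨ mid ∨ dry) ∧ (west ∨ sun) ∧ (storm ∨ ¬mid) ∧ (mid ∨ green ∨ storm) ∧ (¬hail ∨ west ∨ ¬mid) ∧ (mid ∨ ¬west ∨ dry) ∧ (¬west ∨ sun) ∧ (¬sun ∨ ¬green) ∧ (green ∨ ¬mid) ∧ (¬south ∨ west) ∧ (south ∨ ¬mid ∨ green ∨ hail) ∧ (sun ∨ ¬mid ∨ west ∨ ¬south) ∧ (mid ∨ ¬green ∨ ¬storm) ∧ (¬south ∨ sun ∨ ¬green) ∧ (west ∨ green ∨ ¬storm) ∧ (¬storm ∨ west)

UNSATISFIABLE

Case green = True:
From the singleton clause (¬sun), sun = False.
From the singleton clause (west), west = True.
That conflicts with the unit clause (¬west).
So green must be the other value — set green = False.
From the singleton clause (dry), dry = True.
From the singleton clause (¬mid), mid = False.
From the singleton clause (south), south = True.
From the singleton clause (¬west), west = False.
That conflicts with the unit clause (west).
Neither green = True nor green = False works.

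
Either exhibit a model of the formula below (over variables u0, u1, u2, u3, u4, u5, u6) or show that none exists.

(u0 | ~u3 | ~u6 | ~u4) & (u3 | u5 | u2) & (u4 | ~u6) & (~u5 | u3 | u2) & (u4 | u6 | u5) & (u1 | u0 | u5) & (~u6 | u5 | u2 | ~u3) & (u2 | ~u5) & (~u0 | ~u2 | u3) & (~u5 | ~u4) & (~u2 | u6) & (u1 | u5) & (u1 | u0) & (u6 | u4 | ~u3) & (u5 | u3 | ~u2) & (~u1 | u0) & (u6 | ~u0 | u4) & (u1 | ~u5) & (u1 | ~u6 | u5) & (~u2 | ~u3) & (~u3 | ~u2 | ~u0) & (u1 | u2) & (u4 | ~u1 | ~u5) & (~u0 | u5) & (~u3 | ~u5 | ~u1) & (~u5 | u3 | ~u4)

Case u4 = 1:
Unit clause (~u5) forces u5 = 0.
Unit clause (u1) forces u1 = 1.
Unit clause (u0) forces u0 = 1.
But (~u0) is also a unit clause — contradiction.
That branch fails; take u4 = 0 instead.
Unit clause (~u6) forces u6 = 0.
Unit clause (u5) forces u5 = 1.
Unit clause (u2) forces u2 = 1.
But (~u2) is also a unit clause — contradiction.
Either choice for u4 ends in contradiction.

UNSATISFIABLE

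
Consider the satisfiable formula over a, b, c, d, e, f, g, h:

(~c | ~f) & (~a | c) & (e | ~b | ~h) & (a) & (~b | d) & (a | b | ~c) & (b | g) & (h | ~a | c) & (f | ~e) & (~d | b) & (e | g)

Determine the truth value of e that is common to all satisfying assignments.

Suppose e = 1.
(a) alone gives a = 1.
(c) alone gives c = 1.
(~f) alone gives f = 0.
That conflicts with the unit clause (f).
So every satisfying assignment has e = False.

False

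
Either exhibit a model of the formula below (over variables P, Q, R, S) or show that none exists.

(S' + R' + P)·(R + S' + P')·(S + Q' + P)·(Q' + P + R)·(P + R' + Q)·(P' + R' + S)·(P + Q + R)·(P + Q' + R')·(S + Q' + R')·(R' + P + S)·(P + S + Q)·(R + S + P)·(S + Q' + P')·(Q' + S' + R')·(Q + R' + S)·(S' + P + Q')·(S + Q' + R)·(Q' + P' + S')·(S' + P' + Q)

P=1,  Q=0,  R=0,  S=0

Suppose S = 0.
Suppose Q = 0.
Unit clause (P) forces P = 1.
Unit clause (R') forces R = 0.
This assignment satisfies each clause.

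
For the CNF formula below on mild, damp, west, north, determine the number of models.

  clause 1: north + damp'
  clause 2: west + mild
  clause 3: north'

3

There are 2^4 = 16 truth assignments over (mild, damp, west, north).
Check each against the 3 clauses (columns in the order mild, damp, west, north):
  F F F F  ✗ fails (west + mild)
  F F F T  ✗ fails (west + mild)
  F F T F  ✓ satisfies all
  F F T T  ✗ fails (north')
  F T F F  ✗ fails (north + damp')
  F T F T  ✗ fails (west + mild)
  F T T F  ✗ fails (north + damp')
  F T T T  ✗ fails (north')
  T F F F  ✓ satisfies all
  T F F T  ✗ fails (north')
  T F T F  ✓ satisfies all
  T F T T  ✗ fails (north')
  T T F F  ✗ fails (north + damp')
  T T F T  ✗ fails (north')
  T T T F  ✗ fails (north + damp')
  T T T T  ✗ fails (north')
3 of the 16 rows are models.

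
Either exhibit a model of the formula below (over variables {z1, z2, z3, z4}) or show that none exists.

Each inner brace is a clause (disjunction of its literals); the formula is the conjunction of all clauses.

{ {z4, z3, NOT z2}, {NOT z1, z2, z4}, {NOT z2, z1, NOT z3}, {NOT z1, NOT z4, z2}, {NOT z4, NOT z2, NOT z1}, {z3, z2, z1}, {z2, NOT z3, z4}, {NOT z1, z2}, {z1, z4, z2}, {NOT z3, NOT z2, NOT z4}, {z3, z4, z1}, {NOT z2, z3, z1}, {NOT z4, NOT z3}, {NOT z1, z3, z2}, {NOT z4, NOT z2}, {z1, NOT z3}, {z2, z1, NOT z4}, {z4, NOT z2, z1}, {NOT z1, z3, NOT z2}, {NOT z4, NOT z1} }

z1=true, z2=true, z3=true, z4=false

Case z1 = true:
The clause (z2) is unit, so z2 = true.
The clause (NOT z4) is unit, so z4 = false.
The clause (z3) is unit, so z3 = true.
Every clause now holds.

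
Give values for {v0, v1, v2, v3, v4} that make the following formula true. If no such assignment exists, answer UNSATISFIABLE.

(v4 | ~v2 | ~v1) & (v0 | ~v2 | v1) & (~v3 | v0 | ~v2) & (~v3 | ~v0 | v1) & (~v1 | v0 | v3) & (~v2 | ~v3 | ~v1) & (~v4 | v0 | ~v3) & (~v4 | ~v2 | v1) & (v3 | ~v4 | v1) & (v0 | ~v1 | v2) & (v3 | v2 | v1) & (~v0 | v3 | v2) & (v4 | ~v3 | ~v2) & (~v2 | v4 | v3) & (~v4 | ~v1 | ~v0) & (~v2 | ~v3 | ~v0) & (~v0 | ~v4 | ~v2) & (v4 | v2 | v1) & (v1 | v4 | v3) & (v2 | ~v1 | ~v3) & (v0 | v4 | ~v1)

Suppose v4 = 1.
Suppose v0 = 1.
Unit clause (~v1) forces v1 = 0.
Unit clause (~v3) forces v3 = 0.
Now (v3) is unsatisfied and unit — conflict.
Backtrack on v0: now try v0 = 0.
Unit clause (~v3) forces v3 = 0.
Unit clause (~v1) forces v1 = 0.
Now (v1) is unsatisfied and unit — conflict.
Both values of v0 lead to a conflict.
Backtrack on v4: now try v4 = 0.
Suppose v2 = 0.
Unit clause (v1) forces v1 = 1.
Unit clause (v0) forces v0 = 1.
Unit clause (v3) forces v3 = 1.
Now (~v3) is unsatisfied and unit — conflict.
Backtrack on v2: now try v2 = 1.
Unit clause (~v1) forces v1 = 0.
Unit clause (v0) forces v0 = 1.
Unit clause (~v3) forces v3 = 0.
Now (v3) is unsatisfied and unit — conflict.
Both values of v2 lead to a conflict.
Both values of v4 lead to a conflict.

UNSATISFIABLE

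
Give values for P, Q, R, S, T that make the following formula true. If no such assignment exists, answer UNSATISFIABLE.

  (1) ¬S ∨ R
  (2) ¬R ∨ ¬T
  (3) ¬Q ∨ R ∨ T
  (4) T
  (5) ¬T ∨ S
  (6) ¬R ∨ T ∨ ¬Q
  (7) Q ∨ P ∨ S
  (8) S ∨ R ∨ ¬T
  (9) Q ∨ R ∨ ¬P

UNSATISFIABLE

The clause (T) is unit, so T = True.
The clause (¬R) is unit, so R = False.
The clause (¬S) is unit, so S = False.
But (S) is also a unit clause — contradiction.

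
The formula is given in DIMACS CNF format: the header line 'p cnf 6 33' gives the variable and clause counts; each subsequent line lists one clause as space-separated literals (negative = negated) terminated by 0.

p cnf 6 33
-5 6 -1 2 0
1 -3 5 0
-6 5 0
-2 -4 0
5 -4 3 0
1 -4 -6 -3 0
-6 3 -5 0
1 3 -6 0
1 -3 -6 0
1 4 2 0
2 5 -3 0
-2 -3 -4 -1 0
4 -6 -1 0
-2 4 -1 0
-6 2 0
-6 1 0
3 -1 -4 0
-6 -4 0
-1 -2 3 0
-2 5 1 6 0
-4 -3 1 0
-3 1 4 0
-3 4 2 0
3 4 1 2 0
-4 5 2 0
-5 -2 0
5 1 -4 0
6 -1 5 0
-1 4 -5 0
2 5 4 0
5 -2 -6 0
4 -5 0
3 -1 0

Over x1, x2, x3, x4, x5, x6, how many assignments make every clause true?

1

There are 2^6 = 64 truth assignments over (x1, x2, x3, x4, x5, x6).
Split on x1. With x1 = True, the clauses containing x1 are satisfied and ¬x1 drops from the rest; 0 of the 2^5 = 32 assignments to the other variables satisfy what remains.
With x1 = False, by the same count on the reduced clause set, 1 assignment works.
Total: 0 + 1 = 1.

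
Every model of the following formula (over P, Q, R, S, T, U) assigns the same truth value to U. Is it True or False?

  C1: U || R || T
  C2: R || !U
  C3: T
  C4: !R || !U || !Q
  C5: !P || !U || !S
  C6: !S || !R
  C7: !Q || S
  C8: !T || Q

Suppose U = true.
(R) alone gives R = true.
(T) alone gives T = true.
(!Q) alone gives Q = false.
Now (Q) is unsatisfied and unit — conflict.
So every satisfying assignment has U = False.

False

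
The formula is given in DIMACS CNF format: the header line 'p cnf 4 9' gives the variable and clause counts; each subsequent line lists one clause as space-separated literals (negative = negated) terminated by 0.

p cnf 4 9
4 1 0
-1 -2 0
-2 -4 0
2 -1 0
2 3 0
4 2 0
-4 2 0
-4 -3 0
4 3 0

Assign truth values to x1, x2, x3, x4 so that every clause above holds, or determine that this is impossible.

Branch on x4: set x4 = True.
From the singleton clause (¬x2), x2 = False.
Now (x2) is unsatisfied and unit — conflict.
Undo x4 and try x4 = False.
From the singleton clause (x1), x1 = True.
From the singleton clause (¬x2), x2 = False.
Now (x2) is unsatisfied and unit — conflict.
Either choice for x4 ends in contradiction.

UNSATISFIABLE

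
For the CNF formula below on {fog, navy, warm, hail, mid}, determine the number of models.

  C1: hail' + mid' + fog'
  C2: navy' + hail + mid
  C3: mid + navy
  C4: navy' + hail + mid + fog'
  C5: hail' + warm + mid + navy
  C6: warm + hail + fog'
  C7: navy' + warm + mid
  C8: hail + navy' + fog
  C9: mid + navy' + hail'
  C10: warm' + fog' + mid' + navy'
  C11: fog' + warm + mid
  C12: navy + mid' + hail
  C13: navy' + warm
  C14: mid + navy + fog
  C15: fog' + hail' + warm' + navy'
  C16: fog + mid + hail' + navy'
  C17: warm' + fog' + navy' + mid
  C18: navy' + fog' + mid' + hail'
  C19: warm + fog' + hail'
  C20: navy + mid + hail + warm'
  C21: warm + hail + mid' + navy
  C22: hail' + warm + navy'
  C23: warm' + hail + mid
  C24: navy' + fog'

There are 2^5 = 32 truth assignments over (fog, navy, warm, hail, mid).
Split on hail. With hail = 1, the clauses containing hail are satisfied and hail' drops from the rest; 3 of the 2^4 = 16 assignments to the other variables satisfy what remains.
With hail = 0, by the same count on the reduced clause set, 0 assignments work.
(One model: fog=F, navy=F, warm=F, hail=T, mid=T.)
Total: 3 + 0 = 3.

3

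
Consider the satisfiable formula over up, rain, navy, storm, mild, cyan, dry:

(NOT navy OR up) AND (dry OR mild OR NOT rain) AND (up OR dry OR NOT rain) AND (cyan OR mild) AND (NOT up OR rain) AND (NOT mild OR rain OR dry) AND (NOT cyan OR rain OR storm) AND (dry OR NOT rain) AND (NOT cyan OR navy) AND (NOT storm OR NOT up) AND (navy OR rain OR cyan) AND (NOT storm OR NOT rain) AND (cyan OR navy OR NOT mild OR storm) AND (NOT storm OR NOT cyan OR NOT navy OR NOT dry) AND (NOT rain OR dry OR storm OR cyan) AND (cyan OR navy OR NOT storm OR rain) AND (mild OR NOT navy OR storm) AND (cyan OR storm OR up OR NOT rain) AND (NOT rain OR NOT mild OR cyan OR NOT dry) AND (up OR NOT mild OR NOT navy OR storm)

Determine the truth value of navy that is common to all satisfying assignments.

Suppose navy = false.
The clause (NOT cyan) is unit, so cyan = false.
The clause (mild) is unit, so mild = true.
The clause (rain) is unit, so rain = true.
The clause (dry) is unit, so dry = true.
That conflicts with the unit clause (NOT dry).
So every satisfying assignment has navy = True.

True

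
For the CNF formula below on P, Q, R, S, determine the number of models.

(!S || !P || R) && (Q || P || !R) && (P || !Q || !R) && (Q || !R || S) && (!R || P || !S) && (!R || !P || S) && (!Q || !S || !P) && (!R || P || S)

7

There are 2^4 = 16 truth assignments over (P, Q, R, S).
Check each against the 8 clauses (columns in the order P, Q, R, S):
  F F F F  ✓ satisfies all
  F F F T  ✓ satisfies all
  F F T F  ✗ fails (Q || P || !R)
  F F T T  ✗ fails (Q || P || !R)
  F T F F  ✓ satisfies all
  F T F T  ✓ satisfies all
  F T T F  ✗ fails (P || !Q || !R)
  F T T T  ✗ fails (P || !Q || !R)
  T F F F  ✓ satisfies all
  T F F T  ✗ fails (!S || !P || R)
  T F T F  ✗ fails (Q || !R || S)
  T F T T  ✓ satisfies all
  T T F F  ✓ satisfies all
  T T F T  ✗ fails (!S || !P || R)
  T T T F  ✗ fails (!R || !P || S)
  T T T T  ✗ fails (!Q || !S || !P)
7 of the 16 rows are models.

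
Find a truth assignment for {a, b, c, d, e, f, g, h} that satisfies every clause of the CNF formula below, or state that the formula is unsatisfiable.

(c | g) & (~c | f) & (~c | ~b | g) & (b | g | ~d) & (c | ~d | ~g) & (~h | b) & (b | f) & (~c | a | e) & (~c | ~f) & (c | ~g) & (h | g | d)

UNSATISFIABLE

Suppose c = 1.
Unit clause (f) forces f = 1.
That conflicts with the unit clause (~f).
Undo c and try c = 0.
Unit clause (g) forces g = 1.
That conflicts with the unit clause (~g).
Either choice for c ends in contradiction.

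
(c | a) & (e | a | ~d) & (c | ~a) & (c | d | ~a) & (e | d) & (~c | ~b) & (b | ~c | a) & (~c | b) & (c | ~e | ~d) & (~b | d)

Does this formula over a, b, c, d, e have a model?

Unsatisfiable

Try c = 1.
From the singleton clause (~b), b = 0.
But (b) is also a unit clause — contradiction.
That branch fails; take c = 0 instead.
From the singleton clause (a), a = 1.
But (~a) is also a unit clause — contradiction.
Neither c = 1 nor c = 0 works.
No assignment satisfies every clause.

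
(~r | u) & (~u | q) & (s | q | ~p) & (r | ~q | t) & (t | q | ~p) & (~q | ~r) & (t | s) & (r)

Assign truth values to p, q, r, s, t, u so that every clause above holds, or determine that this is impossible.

UNSATISFIABLE

From the singleton clause (r), r = 1.
From the singleton clause (u), u = 1.
From the singleton clause (q), q = 1.
But (~q) is also a unit clause — contradiction.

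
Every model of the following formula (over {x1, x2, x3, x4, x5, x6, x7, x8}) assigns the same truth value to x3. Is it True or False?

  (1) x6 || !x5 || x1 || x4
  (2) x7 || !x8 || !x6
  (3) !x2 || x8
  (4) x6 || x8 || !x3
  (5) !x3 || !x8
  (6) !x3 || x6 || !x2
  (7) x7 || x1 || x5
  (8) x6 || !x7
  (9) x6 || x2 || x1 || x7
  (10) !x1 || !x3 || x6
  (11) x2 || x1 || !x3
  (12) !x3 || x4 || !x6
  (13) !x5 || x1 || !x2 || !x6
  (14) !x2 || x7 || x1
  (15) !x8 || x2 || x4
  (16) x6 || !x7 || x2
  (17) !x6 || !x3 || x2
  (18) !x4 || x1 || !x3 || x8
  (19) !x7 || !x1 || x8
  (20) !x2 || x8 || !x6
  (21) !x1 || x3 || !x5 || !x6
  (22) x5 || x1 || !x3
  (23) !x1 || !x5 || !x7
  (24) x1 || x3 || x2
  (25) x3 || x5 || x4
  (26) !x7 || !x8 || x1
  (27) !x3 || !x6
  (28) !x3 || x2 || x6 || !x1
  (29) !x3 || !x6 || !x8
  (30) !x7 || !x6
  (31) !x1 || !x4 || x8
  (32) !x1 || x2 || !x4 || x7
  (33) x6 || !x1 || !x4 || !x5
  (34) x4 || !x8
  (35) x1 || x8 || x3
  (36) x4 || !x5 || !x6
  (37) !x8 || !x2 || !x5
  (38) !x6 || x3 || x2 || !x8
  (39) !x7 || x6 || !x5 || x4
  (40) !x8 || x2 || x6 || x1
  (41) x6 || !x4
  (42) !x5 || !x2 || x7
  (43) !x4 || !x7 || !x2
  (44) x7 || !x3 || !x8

False

Suppose x3 = true.
The clause (!x8) is unit, so x8 = false.
The clause (!x2) is unit, so x2 = false.
The clause (x6) is unit, so x6 = true.
That conflicts with the unit clause (!x6).
So every satisfying assignment has x3 = False.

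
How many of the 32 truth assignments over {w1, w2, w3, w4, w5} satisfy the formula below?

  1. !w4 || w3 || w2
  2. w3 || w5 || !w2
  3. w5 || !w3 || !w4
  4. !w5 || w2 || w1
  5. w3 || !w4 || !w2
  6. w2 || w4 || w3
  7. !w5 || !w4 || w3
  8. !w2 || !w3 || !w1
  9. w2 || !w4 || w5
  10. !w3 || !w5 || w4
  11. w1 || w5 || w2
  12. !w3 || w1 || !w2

4

There are 2^5 = 32 truth assignments over (w1, w2, w3, w4, w5).
Split on w4. With w4 = true, the clauses containing w4 are satisfied and !w4 drops from the rest; 1 of the 2^4 = 16 assignments to the other variables satisfy what remains.
With w4 = false, by the same count on the reduced clause set, 3 assignments work.
(One model: w1=F, w2=T, w3=F, w4=F, w5=T.)
Total: 1 + 3 = 4.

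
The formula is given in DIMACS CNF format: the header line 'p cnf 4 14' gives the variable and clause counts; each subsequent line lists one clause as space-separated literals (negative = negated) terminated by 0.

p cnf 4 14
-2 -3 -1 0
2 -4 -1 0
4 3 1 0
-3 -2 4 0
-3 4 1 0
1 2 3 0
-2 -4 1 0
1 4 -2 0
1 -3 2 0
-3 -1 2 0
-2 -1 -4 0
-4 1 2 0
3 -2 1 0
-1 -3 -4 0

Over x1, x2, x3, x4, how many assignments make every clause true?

There are 2^4 = 16 truth assignments over (x1, x2, x3, x4).
Check each against the 14 clauses (columns in the order x1, x2, x3, x4):
  F F F F  ✗ fails (x4 ∨ x3 ∨ x1)
  F F F T  ✗ fails (x1 ∨ x2 ∨ x3)
  F F T F  ✗ fails (¬x3 ∨ x4 ∨ x1)
  F F T T  ✗ fails (x1 ∨ ¬x3 ∨ x2)
  F T F F  ✗ fails (x4 ∨ x3 ∨ x1)
  F T F T  ✗ fails (¬x2 ∨ ¬x4 ∨ x1)
  F T T F  ✗ fails (¬x3 ∨ ¬x2 ∨ x4)
  F T T T  ✗ fails (¬x2 ∨ ¬x4 ∨ x1)
  T F F F  ✓ satisfies all
  T F F T  ✗ fails (x2 ∨ ¬x4 ∨ ¬x1)
  T F T F  ✗ fails (¬x3 ∨ ¬x1 ∨ x2)
  T F T T  ✗ fails (x2 ∨ ¬x4 ∨ ¬x1)
  T T F F  ✓ satisfies all
  T T F T  ✗ fails (¬x2 ∨ ¬x1 ∨ ¬x4)
  T T T F  ✗ fails (¬x2 ∨ ¬x3 ∨ ¬x1)
  T T T T  ✗ fails (¬x2 ∨ ¬x3 ∨ ¬x1)
2 of the 16 rows are models.

2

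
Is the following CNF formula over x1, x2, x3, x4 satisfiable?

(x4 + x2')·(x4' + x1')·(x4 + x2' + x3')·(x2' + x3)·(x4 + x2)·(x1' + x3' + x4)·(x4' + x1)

Branch on x4: set x4 = 1.
The clause (x1') is unit, so x1 = 0.
Now (x1) is unsatisfied and unit — conflict.
Undo x4 and try x4 = 0.
The clause (x2') is unit, so x2 = 0.
Now (x2) is unsatisfied and unit — conflict.
Both values of x4 lead to a conflict.
No assignment satisfies every clause.

No, unsatisfiable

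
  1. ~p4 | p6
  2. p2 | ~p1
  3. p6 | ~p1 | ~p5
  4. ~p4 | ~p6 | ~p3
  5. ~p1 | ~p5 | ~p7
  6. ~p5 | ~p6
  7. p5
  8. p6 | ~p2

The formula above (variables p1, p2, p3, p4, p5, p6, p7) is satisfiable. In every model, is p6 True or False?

False

Suppose p6 = 1.
From the singleton clause (~p5), p5 = 0.
Now (p5) is unsatisfied and unit — conflict.
So every satisfying assignment has p6 = False.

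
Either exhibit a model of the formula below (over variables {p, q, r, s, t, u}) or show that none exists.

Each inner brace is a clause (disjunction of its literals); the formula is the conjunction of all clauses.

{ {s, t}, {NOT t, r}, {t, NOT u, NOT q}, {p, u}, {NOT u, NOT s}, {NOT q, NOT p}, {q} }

(q) alone gives q = true.
(NOT p) alone gives p = false.
(u) alone gives u = true.
(t) alone gives t = true.
(r) alone gives r = true.
(NOT s) alone gives s = false.
Every clause now holds.

p ↦ false; q ↦ true; r ↦ true; s ↦ false; t ↦ true; u ↦ true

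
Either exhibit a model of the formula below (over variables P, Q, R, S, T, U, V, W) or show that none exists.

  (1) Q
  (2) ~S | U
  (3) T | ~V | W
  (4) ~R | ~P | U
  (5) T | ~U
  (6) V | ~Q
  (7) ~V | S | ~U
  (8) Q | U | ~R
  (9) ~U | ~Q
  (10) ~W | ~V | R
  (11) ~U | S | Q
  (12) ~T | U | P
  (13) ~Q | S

UNSATISFIABLE

Unit clause (Q) forces Q = 1.
Unit clause (V) forces V = 1.
Unit clause (~U) forces U = 0.
Unit clause (~S) forces S = 0.
But (S) is also a unit clause — contradiction.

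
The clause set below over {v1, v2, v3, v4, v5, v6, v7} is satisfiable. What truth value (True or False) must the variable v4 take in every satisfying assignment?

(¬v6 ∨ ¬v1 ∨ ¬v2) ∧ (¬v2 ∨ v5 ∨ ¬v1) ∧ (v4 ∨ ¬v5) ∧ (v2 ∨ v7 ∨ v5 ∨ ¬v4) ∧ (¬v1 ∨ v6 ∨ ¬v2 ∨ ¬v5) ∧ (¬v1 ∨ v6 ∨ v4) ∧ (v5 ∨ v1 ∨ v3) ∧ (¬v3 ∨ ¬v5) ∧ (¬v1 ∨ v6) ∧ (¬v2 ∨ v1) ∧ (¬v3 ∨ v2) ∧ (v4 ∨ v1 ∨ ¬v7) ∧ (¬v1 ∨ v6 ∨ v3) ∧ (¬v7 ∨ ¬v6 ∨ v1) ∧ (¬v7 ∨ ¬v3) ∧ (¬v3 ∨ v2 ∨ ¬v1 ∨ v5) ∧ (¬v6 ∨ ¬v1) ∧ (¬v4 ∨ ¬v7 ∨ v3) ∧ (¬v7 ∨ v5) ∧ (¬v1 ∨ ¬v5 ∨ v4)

True

Suppose v4 = False.
From the singleton clause (¬v5), v5 = False.
From the singleton clause (¬v7), v7 = False.
Branch on v2: set v2 = False.
From the singleton clause (¬v3), v3 = False.
From the singleton clause (v1), v1 = True.
From the singleton clause (v6), v6 = True.
But (¬v6) is also a unit clause — contradiction.
So v2 must be the other value — set v2 = True.
From the singleton clause (¬v1), v1 = False.
But (v1) is also a unit clause — contradiction.
Neither v2 = True nor v2 = False works.
So every satisfying assignment has v4 = True.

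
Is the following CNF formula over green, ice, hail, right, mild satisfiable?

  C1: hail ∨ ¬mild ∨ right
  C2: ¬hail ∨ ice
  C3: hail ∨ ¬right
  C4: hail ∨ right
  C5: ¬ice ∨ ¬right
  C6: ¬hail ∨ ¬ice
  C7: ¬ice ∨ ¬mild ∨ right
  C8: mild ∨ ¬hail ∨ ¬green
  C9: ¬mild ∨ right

Case hail = False:
Unit clause (¬right) forces right = False.
That conflicts with the unit clause (right).
That branch fails; take hail = True instead.
Unit clause (ice) forces ice = True.
That conflicts with the unit clause (¬ice).
Either choice for hail ends in contradiction.
No assignment satisfies every clause.

No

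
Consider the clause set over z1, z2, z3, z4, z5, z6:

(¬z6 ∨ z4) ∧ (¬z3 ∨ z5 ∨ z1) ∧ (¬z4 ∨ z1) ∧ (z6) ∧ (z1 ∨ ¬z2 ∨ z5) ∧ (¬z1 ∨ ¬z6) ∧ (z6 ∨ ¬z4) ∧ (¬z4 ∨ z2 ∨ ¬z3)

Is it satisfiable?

No, unsatisfiable

Unit clause (z6) forces z6 = True.
Unit clause (z4) forces z4 = True.
Unit clause (z1) forces z1 = True.
That conflicts with the unit clause (¬z1).
No assignment satisfies every clause.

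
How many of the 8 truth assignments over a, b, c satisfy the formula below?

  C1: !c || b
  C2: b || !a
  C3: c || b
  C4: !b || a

2

There are 2^3 = 8 truth assignments over (a, b, c).
Check each against the 4 clauses (columns in the order a, b, c):
  F F F  ✗ fails (c || b)
  F F T  ✗ fails (!c || b)
  F T F  ✗ fails (!b || a)
  F T T  ✗ fails (!b || a)
  T F F  ✗ fails (b || !a)
  T F T  ✗ fails (!c || b)
  T T F  ✓ satisfies all
  T T T  ✓ satisfies all
2 of the 8 rows are models.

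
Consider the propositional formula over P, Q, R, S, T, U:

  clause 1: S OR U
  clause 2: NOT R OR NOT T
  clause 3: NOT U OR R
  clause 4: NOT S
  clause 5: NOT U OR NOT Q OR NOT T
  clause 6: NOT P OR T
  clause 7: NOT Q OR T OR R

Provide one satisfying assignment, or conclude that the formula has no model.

From the singleton clause (NOT S), S = false.
From the singleton clause (U), U = true.
From the singleton clause (R), R = true.
From the singleton clause (NOT T), T = false.
From the singleton clause (NOT P), P = false.
All clauses hold; Q can take either value.

P ↦ false, Q ↦ true, R ↦ true, S ↦ false, T ↦ false, U ↦ true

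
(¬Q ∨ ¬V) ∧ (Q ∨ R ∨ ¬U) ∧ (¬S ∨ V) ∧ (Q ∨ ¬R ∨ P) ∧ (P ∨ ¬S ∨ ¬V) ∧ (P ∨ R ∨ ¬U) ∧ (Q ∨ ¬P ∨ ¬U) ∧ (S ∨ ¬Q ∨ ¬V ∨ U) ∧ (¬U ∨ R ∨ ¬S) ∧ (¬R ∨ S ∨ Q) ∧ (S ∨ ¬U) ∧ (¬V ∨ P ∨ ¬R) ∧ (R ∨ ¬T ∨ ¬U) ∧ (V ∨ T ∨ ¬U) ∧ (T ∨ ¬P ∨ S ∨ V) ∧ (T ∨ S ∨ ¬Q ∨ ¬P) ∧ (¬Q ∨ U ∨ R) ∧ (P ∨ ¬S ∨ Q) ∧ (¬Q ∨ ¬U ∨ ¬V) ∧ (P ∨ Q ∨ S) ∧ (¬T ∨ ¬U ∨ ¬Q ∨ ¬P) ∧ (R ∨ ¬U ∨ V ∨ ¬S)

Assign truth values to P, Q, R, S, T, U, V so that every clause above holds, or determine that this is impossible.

Branch on Q: set Q = False.
Branch on R: set R = True.
(P) alone gives P = True.
(¬U) alone gives U = False.
(S) alone gives S = True.
(V) alone gives V = True.
Every clause is now satisfied; T is unconstrained.

P: True; Q: False; R: True; S: True; T: False; U: False; V: True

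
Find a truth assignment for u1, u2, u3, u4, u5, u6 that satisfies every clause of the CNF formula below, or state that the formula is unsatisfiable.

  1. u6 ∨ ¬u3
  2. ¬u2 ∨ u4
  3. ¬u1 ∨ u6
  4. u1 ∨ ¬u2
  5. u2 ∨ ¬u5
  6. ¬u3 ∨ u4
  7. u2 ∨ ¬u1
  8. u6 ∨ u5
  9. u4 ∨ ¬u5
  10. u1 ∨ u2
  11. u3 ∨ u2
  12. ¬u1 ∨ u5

u1=True, u2=True, u3=True, u4=True, u5=True, u6=True

Suppose u6 = True.
Suppose u2 = True.
From the singleton clause (u4), u4 = True.
From the singleton clause (u1), u1 = True.
From the singleton clause (u5), u5 = True.
All clauses hold; u3 can take either value.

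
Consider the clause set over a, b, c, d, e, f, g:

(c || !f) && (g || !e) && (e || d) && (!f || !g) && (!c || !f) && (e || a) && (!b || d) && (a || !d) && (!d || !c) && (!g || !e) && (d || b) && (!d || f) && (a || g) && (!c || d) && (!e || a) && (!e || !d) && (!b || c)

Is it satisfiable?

No, unsatisfiable

Branch on c: set c = true.
(!f) alone gives f = false.
(!d) alone gives d = false.
But (d) is also a unit clause — contradiction.
Backtrack on c: now try c = false.
(!f) alone gives f = false.
(!d) alone gives d = false.
(e) alone gives e = true.
(g) alone gives g = true.
But (!g) is also a unit clause — contradiction.
Neither c = true nor c = false works.
No assignment satisfies every clause.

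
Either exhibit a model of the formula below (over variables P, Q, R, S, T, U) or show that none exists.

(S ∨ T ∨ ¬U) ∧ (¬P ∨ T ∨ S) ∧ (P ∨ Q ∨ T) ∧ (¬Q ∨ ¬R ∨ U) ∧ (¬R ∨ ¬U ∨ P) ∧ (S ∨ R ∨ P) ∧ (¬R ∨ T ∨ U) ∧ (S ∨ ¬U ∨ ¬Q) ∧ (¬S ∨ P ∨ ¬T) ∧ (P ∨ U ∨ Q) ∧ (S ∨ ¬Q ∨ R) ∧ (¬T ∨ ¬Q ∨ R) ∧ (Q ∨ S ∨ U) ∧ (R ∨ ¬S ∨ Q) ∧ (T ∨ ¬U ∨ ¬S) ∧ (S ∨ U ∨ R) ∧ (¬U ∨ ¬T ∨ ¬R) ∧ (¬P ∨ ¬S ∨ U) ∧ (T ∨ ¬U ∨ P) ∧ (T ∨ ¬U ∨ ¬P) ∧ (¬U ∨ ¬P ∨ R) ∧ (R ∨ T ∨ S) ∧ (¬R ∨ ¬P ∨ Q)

P=False, Q=True, R=False, S=True, T=False, U=False

Branch on S: set S = True.
Branch on P: set P = False.
From the singleton clause (¬T), T = False.
From the singleton clause (Q), Q = True.
From the singleton clause (¬U), U = False.
From the singleton clause (¬R), R = False.
This assignment satisfies each clause.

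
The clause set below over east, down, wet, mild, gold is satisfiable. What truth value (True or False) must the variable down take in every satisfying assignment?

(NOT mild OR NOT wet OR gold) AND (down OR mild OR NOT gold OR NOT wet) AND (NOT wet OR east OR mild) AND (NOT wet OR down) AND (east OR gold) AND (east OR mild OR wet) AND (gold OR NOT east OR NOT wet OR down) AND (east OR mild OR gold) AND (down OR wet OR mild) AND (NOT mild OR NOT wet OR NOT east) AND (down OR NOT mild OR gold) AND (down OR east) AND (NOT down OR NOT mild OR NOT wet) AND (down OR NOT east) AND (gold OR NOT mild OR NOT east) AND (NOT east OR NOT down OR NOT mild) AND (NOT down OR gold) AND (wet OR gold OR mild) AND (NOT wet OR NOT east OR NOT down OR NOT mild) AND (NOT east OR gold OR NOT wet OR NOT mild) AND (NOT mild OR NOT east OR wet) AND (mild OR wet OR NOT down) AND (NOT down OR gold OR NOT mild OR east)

Suppose down = false.
(NOT wet) alone gives wet = false.
(mild) alone gives mild = true.
(gold) alone gives gold = true.
(east) alone gives east = true.
That conflicts with the unit clause (NOT east).
So every satisfying assignment has down = True.

True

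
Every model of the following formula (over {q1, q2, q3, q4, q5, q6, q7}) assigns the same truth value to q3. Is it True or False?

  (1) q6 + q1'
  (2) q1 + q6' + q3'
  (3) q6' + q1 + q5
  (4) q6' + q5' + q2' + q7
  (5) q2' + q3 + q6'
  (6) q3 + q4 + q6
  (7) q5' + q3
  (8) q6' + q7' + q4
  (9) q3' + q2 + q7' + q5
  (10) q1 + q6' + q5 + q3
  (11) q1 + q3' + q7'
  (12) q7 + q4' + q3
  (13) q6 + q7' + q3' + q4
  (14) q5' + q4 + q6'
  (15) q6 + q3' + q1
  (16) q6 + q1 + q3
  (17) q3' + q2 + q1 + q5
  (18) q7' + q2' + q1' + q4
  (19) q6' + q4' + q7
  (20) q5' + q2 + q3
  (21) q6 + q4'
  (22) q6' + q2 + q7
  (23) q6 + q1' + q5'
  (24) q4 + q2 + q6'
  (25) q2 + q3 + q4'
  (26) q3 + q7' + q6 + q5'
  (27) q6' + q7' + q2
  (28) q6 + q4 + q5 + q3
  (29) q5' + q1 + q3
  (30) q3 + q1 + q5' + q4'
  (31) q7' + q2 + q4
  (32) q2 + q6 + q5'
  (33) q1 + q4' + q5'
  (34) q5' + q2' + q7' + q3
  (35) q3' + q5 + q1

True

Suppose q3 = 0.
From the singleton clause (q5'), q5 = 0.
Try q6 = 1.
From the singleton clause (q1), q1 = 1.
From the singleton clause (q2'), q2 = 0.
From the singleton clause (q7), q7 = 1.
But (q7') is also a unit clause — contradiction.
Undo q6 and try q6 = 0.
From the singleton clause (q1'), q1 = 0.
But (q1) is also a unit clause — contradiction.
Either choice for q6 ends in contradiction.
So every satisfying assignment has q3 = True.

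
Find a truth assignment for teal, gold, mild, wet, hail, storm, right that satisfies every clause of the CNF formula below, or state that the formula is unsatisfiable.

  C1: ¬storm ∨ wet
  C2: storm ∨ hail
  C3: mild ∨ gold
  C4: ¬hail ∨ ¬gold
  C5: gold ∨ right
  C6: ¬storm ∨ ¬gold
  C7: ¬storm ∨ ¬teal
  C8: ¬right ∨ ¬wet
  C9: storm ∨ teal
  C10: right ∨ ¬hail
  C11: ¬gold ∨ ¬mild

Case storm = False:
(hail) alone gives hail = True.
(¬gold) alone gives gold = False.
(mild) alone gives mild = True.
(right) alone gives right = True.
(¬wet) alone gives wet = False.
(teal) alone gives teal = True.
Every clause now holds.

teal: True,  gold: False,  mild: True,  wet: False,  hail: True,  storm: False,  right: True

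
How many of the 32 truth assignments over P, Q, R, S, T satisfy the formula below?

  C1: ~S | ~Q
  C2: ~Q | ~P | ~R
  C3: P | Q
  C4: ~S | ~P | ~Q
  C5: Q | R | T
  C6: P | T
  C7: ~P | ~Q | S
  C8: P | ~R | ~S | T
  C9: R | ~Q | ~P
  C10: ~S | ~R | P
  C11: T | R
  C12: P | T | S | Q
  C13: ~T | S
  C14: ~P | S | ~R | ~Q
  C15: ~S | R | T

4

There are 2^5 = 32 truth assignments over (P, Q, R, S, T).
Split on S. With S = 1, the clauses containing S are satisfied and ~S drops from the rest; 3 of the 2^4 = 16 assignments to the other variables satisfy what remains.
With S = 0, by the same count on the reduced clause set, 1 assignment works.
(One model: P=T, Q=F, R=F, S=T, T=T.)
Total: 3 + 1 = 4.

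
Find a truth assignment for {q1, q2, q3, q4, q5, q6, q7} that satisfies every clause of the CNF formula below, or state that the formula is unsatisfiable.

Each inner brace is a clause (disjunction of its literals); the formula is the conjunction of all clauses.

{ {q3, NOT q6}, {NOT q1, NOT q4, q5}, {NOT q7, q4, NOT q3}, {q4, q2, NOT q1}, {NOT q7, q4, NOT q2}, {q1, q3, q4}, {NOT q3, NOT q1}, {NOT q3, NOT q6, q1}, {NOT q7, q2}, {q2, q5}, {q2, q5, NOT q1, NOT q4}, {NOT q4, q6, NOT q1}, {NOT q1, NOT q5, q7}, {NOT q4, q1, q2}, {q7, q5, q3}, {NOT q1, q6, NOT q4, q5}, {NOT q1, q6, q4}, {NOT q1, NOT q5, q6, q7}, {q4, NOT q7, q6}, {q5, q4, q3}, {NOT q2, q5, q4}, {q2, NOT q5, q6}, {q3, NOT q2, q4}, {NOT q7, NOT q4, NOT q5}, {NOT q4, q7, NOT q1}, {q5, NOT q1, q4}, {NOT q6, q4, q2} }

q1 ↦ false,  q2 ↦ true,  q3 ↦ true,  q4 ↦ true,  q5 ↦ true,  q6 ↦ false,  q7 ↦ false

Try q3 = true.
From the singleton clause (NOT q1), q1 = false.
From the singleton clause (NOT q6), q6 = false.
Try q7 = false.
Try q2 = true.
Try q5 = true.
All clauses hold; q4 can take either value.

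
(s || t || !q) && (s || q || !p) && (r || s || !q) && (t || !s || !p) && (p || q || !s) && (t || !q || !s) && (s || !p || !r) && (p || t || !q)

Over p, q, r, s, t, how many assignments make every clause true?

11

There are 2^5 = 32 truth assignments over (p, q, r, s, t).
Split on s. With s = true, the clauses containing s are satisfied and !s drops from the rest; 6 of the 2^4 = 16 assignments to the other variables satisfy what remains.
With s = false, by the same count on the reduced clause set, 5 assignments work.
Total: 6 + 5 = 11.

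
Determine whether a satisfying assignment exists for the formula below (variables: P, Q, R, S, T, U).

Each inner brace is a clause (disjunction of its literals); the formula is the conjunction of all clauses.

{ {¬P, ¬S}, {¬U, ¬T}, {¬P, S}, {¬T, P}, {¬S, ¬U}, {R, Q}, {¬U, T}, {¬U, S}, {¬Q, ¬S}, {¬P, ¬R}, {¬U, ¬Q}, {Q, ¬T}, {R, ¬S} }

Case P = False:
Unit clause (¬T) forces T = False.
Unit clause (¬U) forces U = False.
Case R = True:
Case Q = False:
Every clause is now satisfied; S is unconstrained.
A satisfying assignment: P ↦ False; Q ↦ False; R ↦ True; S ↦ True; T ↦ False; U ↦ False.

Yes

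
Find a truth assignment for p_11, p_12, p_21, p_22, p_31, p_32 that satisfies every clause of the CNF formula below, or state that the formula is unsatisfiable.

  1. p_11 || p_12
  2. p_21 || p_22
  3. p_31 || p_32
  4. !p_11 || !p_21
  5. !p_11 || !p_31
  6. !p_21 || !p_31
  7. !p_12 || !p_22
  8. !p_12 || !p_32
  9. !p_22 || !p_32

Branch on p_11: set p_11 = true.
From the singleton clause (!p_21), p_21 = false.
From the singleton clause (p_22), p_22 = true.
From the singleton clause (!p_31), p_31 = false.
From the singleton clause (p_32), p_32 = true.
But (!p_32) is also a unit clause — contradiction.
So p_11 must be the other value — set p_11 = false.
From the singleton clause (p_12), p_12 = true.
From the singleton clause (!p_22), p_22 = false.
From the singleton clause (p_21), p_21 = true.
From the singleton clause (!p_31), p_31 = false.
From the singleton clause (p_32), p_32 = true.
But (!p_32) is also a unit clause — contradiction.
Neither p_11 = true nor p_11 = false works.

UNSATISFIABLE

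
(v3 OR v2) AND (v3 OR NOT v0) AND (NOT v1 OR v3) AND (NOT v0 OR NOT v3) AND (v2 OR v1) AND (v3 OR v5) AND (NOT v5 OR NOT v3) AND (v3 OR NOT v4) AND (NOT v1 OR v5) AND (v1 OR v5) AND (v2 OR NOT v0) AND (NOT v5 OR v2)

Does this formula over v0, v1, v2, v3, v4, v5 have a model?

Case v3 = false:
(v2) alone gives v2 = true.
(NOT v0) alone gives v0 = false.
(NOT v1) alone gives v1 = false.
(v5) alone gives v5 = true.
(NOT v4) alone gives v4 = false.
All clauses are satisfied.
A satisfying assignment: v0=false, v1=false, v2=true, v3=false, v4=false, v5=true.

Yes, satisfiable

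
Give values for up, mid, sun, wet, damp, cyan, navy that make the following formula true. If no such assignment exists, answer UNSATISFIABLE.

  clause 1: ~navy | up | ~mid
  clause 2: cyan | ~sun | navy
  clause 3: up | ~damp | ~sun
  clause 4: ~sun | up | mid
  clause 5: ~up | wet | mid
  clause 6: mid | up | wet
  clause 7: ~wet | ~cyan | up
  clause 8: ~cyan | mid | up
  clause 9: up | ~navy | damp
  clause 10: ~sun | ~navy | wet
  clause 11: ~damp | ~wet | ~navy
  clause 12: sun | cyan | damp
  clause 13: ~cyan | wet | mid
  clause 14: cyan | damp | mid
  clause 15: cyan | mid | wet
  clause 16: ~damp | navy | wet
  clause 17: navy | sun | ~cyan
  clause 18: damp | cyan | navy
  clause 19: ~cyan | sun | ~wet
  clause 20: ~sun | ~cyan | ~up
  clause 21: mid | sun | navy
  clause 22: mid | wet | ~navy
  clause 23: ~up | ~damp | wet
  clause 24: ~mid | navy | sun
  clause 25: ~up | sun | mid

up=1; mid=1; sun=1; wet=1; damp=0; cyan=0; navy=1

Case navy = 1:
Case up = 1:
Case wet = 1:
(~damp) alone gives damp = 0.
Case sun = 1:
(~cyan) alone gives cyan = 0.
(mid) alone gives mid = 1.
Every clause now holds.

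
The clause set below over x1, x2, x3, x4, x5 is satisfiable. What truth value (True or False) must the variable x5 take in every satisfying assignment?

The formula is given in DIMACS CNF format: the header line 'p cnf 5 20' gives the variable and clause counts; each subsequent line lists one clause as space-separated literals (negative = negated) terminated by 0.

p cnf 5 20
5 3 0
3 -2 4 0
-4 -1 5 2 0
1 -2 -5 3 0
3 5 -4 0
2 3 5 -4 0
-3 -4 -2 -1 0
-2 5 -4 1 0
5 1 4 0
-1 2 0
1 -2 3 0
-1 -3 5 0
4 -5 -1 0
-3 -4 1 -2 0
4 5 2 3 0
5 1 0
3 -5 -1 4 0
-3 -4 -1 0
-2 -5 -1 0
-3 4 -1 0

True

Suppose x5 = False.
From the singleton clause (x3), x3 = True.
From the singleton clause (¬x1), x1 = False.
That conflicts with the unit clause (x1).
So every satisfying assignment has x5 = True.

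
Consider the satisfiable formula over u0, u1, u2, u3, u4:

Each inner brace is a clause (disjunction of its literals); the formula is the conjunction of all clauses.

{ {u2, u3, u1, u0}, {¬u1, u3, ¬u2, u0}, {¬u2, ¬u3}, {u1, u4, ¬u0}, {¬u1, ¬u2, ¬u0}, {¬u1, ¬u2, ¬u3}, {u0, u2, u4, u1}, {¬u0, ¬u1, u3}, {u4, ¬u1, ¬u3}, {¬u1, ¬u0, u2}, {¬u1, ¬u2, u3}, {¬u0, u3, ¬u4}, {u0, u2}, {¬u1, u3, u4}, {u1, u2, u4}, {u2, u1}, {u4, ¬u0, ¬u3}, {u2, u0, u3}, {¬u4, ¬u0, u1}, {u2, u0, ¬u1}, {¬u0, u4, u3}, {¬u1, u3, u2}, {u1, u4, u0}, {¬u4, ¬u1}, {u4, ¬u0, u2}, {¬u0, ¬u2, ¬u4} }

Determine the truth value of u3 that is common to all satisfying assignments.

Suppose u3 = True.
From the singleton clause (¬u2), u2 = False.
From the singleton clause (u0), u0 = True.
From the singleton clause (¬u1), u1 = False.
But (u1) is also a unit clause — contradiction.
So every satisfying assignment has u3 = False.

False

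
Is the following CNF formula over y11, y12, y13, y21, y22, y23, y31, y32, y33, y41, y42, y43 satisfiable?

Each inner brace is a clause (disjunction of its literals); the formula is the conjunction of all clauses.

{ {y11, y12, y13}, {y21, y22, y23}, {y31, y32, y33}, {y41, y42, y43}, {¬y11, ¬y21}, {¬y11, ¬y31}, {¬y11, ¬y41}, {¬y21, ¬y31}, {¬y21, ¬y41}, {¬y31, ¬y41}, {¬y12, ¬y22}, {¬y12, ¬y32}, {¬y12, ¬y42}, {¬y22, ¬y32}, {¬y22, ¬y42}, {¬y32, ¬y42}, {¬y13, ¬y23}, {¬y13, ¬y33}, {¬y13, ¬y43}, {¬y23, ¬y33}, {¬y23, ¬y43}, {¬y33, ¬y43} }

No

Branch on y11: set y11 = False.
Branch on y12: set y12 = True.
Unit clause (¬y22) forces y22 = False.
Unit clause (¬y32) forces y32 = False.
Unit clause (¬y42) forces y42 = False.
Branch on y21: set y21 = True.
Unit clause (¬y31) forces y31 = False.
Unit clause (y33) forces y33 = True.
Unit clause (¬y41) forces y41 = False.
Unit clause (y43) forces y43 = True.
But (¬y43) is also a unit clause — contradiction.
That branch fails; take y21 = False instead.
Unit clause (y23) forces y23 = True.
Unit clause (¬y13) forces y13 = False.
Unit clause (¬y33) forces y33 = False.
Unit clause (y31) forces y31 = True.
Unit clause (¬y41) forces y41 = False.
Unit clause (y43) forces y43 = True.
But (¬y43) is also a unit clause — contradiction.
Either choice for y21 ends in contradiction.
That branch fails; take y12 = False instead.
Unit clause (y13) forces y13 = True.
Unit clause (¬y23) forces y23 = False.
Unit clause (¬y33) forces y33 = False.
Unit clause (¬y43) forces y43 = False.
Branch on y21: set y21 = True.
Unit clause (¬y31) forces y31 = False.
Unit clause (y32) forces y32 = True.
Unit clause (¬y41) forces y41 = False.
Unit clause (y42) forces y42 = True.
But (¬y42) is also a unit clause — contradiction.
That branch fails; take y21 = False instead.
Unit clause (y22) forces y22 = True.
Unit clause (¬y32) forces y32 = False.
Unit clause (y31) forces y31 = True.
Unit clause (¬y41) forces y41 = False.
Unit clause (y42) forces y42 = True.
But (¬y42) is also a unit clause — contradiction.
Either choice for y21 ends in contradiction.
Either choice for y12 ends in contradiction.
That branch fails; take y11 = True instead.
Unit clause (¬y21) forces y21 = False.
Unit clause (¬y31) forces y31 = False.
Unit clause (¬y41) forces y41 = False.
Branch on y22: set y22 = True.
Unit clause (¬y12) forces y12 = False.
Unit clause (¬y32) forces y32 = False.
Unit clause (y33) forces y33 = True.
Unit clause (¬y42) forces y42 = False.
Unit clause (y43) forces y43 = True.
But (¬y43) is also a unit clause — contradiction.
That branch fails; take y22 = False instead.
Unit clause (y23) forces y23 = True.
Unit clause (¬y13) forces y13 = False.
Unit clause (¬y33) forces y33 = False.
Unit clause (y32) forces y32 = True.
Unit clause (¬y12) forces y12 = False.
Unit clause (¬y42) forces y42 = False.
Unit clause (y43) forces y43 = True.
But (¬y43) is also a unit clause — contradiction.
Either choice for y22 ends in contradiction.
Either choice for y11 ends in contradiction.
No assignment satisfies every clause.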